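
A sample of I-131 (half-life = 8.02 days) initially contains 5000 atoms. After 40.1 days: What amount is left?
N = N₀(1/2)^(t/t½) = 156.2 atoms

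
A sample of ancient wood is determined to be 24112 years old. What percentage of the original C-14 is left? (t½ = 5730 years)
N/N₀ = (1/2)^(t/t½) = 0.05411 = 5.41%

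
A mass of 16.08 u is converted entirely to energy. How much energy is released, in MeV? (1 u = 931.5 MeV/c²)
E = mc² = 14980 MeV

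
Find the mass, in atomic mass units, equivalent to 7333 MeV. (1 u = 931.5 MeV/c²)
m = E/c² = 7.872 u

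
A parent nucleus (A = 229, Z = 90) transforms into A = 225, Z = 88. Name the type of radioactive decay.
ΔA = -4, ΔZ = -2 ⇒ alpha decay (α)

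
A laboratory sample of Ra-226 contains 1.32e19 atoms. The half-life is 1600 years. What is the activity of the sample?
A = λN = 5.718e15 decays/year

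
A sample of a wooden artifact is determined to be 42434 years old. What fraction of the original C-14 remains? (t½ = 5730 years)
N/N₀ = (1/2)^(t/t½) = 0.005898 = 0.59%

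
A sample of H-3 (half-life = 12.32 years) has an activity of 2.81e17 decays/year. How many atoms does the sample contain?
N = A/λ = 4.994e18 atoms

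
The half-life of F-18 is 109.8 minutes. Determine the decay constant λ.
λ = ln(2)/t½ = 0.006313 minute⁻¹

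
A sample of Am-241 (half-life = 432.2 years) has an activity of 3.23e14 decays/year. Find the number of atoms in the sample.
N = A/λ = 2.014e17 atoms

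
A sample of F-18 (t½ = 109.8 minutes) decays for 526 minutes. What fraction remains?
N/N₀ = (1/2)^(t/t½) = 0.03613 = 3.61%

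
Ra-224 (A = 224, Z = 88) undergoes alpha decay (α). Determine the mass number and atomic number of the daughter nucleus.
Daughter: A = 220, Z = 86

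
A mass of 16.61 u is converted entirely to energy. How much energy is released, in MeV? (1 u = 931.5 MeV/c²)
E = mc² = 15470 MeV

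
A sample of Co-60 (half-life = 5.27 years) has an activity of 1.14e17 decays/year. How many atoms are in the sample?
N = A/λ = 8.667e17 atoms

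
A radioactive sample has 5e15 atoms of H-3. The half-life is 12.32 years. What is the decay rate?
A = λN = 2.813e14 decays/year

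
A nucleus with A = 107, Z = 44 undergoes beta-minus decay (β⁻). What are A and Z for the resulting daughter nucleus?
Daughter: A = 107, Z = 45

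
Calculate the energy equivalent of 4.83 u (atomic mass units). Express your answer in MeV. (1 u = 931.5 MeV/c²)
E = mc² = 4499 MeV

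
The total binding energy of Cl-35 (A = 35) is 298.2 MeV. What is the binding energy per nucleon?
B.E./A = 298.2/35 = 8.52 MeV/nucleon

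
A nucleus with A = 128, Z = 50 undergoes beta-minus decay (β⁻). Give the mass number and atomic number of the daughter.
Daughter: A = 128, Z = 51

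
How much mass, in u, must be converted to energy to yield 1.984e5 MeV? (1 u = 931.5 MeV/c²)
m = E/c² = 213 u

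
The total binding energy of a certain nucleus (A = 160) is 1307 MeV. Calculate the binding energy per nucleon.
B.E./A = 1307/160 = 8.169 MeV/nucleon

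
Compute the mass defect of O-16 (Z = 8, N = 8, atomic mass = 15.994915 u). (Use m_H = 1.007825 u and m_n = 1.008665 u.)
Δm = Z·m_H + N·m_n − M = 0.137 u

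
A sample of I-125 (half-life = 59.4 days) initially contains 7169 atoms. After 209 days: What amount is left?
N = N₀(1/2)^(t/t½) = 625.6 atoms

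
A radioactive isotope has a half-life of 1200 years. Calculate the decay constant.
λ = ln(2)/t½ = 5.776e-4 year⁻¹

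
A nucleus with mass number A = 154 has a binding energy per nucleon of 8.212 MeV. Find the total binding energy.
B.E. = 8.212 × 154 = 1265 MeV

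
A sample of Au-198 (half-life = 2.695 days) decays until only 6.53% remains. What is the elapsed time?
t = t½ × log₂(N₀/N) = 10.61 days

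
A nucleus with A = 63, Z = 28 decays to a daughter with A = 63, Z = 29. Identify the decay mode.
ΔA = 0, ΔZ = +1 ⇒ beta-minus decay (β⁻)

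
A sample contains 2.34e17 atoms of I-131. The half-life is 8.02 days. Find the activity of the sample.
A = λN = 2.022e16 decays/day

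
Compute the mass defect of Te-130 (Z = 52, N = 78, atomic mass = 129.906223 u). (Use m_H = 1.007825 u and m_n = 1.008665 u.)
Δm = Z·m_H + N·m_n − M = 1.177 u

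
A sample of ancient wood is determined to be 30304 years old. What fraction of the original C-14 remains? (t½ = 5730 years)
N/N₀ = (1/2)^(t/t½) = 0.02558 = 2.56%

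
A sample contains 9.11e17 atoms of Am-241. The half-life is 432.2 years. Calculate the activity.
A = λN = 1.461e15 decays/year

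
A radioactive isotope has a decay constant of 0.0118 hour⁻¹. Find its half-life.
t½ = ln(2)/λ = 58.74 hours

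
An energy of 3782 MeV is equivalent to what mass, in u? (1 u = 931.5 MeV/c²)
m = E/c² = 4.06 u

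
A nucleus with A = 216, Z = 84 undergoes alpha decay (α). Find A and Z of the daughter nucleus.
Daughter: A = 212, Z = 82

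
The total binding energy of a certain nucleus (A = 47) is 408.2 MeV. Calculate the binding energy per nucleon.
B.E./A = 408.2/47 = 8.685 MeV/nucleon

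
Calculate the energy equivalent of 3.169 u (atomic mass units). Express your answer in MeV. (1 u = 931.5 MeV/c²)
E = mc² = 2952 MeV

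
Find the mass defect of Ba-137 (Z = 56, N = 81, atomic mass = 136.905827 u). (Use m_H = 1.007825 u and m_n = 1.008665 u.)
Δm = Z·m_H + N·m_n − M = 1.234 u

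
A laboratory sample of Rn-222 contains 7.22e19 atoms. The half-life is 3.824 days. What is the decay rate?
A = λN = 1.309e19 decays/day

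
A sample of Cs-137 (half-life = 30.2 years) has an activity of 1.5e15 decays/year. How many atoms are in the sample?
N = A/λ = 6.535e16 atoms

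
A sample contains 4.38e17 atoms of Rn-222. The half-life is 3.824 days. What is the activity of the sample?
A = λN = 7.939e16 decays/day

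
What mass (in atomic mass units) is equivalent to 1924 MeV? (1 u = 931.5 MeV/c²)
m = E/c² = 2.065 u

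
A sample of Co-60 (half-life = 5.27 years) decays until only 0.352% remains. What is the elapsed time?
t = t½ × log₂(N₀/N) = 42.95 years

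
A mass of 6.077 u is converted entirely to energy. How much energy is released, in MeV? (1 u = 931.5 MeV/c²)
E = mc² = 5661 MeV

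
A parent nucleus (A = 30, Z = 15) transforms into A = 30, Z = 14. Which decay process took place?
ΔA = 0, ΔZ = -1 ⇒ beta-plus decay (β⁺) or electron capture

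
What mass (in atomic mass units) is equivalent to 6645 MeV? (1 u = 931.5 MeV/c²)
m = E/c² = 7.134 u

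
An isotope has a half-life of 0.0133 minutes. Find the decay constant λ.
λ = ln(2)/t½ = 52.12 minute⁻¹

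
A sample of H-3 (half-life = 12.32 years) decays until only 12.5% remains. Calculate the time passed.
t = t½ × log₂(N₀/N) = 36.96 years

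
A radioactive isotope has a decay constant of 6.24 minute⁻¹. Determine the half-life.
t½ = ln(2)/λ = 0.1111 minutes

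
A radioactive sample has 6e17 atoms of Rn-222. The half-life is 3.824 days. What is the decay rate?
A = λN = 1.088e17 decays/day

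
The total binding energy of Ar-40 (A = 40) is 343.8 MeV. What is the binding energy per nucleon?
B.E./A = 343.8/40 = 8.595 MeV/nucleon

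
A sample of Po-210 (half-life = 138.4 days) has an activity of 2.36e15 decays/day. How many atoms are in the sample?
N = A/λ = 4.712e17 atoms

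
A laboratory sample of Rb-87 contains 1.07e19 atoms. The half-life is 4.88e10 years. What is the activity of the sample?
A = λN = 1.52e8 decays/year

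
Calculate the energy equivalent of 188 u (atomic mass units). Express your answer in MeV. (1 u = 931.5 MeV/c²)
E = mc² = 1.751e5 MeV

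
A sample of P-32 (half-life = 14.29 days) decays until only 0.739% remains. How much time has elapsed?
t = t½ × log₂(N₀/N) = 101.2 days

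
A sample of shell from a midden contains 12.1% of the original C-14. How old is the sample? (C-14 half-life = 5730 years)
Age = t½ × log₂(1/ratio) = 17460 years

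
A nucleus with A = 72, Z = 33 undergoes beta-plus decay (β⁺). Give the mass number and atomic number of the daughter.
Daughter: A = 72, Z = 32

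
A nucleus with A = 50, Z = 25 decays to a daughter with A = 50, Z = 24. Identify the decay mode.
ΔA = 0, ΔZ = -1 ⇒ beta-plus decay (β⁺) or electron capture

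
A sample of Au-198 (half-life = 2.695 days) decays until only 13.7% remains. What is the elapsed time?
t = t½ × log₂(N₀/N) = 7.729 days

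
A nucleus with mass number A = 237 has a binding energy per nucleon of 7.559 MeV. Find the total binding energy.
B.E. = 7.559 × 237 = 1791 MeV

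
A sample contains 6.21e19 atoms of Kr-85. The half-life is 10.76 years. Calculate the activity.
A = λN = 4e18 decays/year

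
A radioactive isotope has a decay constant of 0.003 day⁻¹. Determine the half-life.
t½ = ln(2)/λ = 231 days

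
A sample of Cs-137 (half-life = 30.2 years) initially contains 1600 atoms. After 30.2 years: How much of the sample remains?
N = N₀(1/2)^(t/t½) = 800 atoms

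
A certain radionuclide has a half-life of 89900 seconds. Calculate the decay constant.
λ = ln(2)/t½ = 7.71e-6 second⁻¹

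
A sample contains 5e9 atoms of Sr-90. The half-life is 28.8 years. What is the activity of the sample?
A = λN = 1.203e8 decays/year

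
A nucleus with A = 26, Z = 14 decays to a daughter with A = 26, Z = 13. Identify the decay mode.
ΔA = 0, ΔZ = -1 ⇒ beta-plus decay (β⁺) or electron capture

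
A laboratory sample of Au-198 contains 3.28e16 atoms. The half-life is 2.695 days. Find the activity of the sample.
A = λN = 8.436e15 decays/day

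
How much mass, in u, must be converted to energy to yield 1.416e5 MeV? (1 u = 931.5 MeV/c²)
m = E/c² = 152 u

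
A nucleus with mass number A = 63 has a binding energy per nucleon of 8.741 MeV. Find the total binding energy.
B.E. = 8.741 × 63 = 550.7 MeV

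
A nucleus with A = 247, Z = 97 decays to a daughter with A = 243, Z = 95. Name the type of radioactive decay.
ΔA = -4, ΔZ = -2 ⇒ alpha decay (α)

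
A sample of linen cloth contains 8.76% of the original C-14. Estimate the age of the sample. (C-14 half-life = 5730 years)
Age = t½ × log₂(1/ratio) = 20130 years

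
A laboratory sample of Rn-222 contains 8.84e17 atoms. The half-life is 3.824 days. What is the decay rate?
A = λN = 1.602e17 decays/day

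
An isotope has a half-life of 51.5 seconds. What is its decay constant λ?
λ = ln(2)/t½ = 0.01346 second⁻¹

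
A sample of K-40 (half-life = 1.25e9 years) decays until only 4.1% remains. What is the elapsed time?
t = t½ × log₂(N₀/N) = 5.76e9 years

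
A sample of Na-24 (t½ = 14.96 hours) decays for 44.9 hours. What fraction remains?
N/N₀ = (1/2)^(t/t½) = 0.1249 = 12.5%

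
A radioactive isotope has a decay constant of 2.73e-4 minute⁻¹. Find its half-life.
t½ = ln(2)/λ = 2539 minutes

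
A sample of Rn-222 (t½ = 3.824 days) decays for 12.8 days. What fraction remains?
N/N₀ = (1/2)^(t/t½) = 0.09826 = 9.83%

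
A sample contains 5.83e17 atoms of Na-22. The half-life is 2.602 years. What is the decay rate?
A = λN = 1.553e17 decays/year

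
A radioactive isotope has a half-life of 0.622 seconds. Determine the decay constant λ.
λ = ln(2)/t½ = 1.114 second⁻¹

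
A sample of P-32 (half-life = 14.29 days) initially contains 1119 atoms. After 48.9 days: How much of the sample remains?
N = N₀(1/2)^(t/t½) = 104.4 atoms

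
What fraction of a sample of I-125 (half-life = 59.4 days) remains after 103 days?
N/N₀ = (1/2)^(t/t½) = 0.3006 = 30.1%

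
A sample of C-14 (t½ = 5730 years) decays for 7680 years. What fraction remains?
N/N₀ = (1/2)^(t/t½) = 0.3949 = 39.5%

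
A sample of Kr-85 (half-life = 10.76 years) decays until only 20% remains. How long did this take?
t = t½ × log₂(N₀/N) = 24.98 years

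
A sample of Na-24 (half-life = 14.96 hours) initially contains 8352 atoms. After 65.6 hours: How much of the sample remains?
N = N₀(1/2)^(t/t½) = 399.7 atoms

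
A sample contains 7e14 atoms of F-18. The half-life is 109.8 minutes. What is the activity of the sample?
A = λN = 4.419e12 decays/minute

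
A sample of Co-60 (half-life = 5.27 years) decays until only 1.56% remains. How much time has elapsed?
t = t½ × log₂(N₀/N) = 31.63 years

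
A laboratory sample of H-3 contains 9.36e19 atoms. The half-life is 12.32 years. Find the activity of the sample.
A = λN = 5.266e18 decays/year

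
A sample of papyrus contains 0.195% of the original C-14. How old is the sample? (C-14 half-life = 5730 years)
Age = t½ × log₂(1/ratio) = 51580 years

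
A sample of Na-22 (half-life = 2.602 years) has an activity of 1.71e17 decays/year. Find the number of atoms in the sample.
N = A/λ = 6.419e17 atoms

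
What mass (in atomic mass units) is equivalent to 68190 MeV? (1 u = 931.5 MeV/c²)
m = E/c² = 73.2 u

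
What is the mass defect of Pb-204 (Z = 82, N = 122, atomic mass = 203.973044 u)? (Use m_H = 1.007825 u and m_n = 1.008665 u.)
Δm = Z·m_H + N·m_n − M = 1.726 u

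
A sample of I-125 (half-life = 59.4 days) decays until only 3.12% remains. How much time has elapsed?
t = t½ × log₂(N₀/N) = 297.1 days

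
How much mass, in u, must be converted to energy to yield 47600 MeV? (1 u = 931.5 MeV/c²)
m = E/c² = 51.1 u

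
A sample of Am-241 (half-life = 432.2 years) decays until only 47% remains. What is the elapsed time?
t = t½ × log₂(N₀/N) = 470.8 years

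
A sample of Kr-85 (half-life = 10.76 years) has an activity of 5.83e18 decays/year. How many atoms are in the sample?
N = A/λ = 9.05e19 atoms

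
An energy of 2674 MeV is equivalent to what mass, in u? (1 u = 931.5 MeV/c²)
m = E/c² = 2.871 u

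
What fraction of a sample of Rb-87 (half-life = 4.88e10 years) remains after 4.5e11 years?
N/N₀ = (1/2)^(t/t½) = 0.001675 = 0.168%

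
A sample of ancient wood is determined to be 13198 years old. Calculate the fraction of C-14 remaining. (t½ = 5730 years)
N/N₀ = (1/2)^(t/t½) = 0.2026 = 20.3%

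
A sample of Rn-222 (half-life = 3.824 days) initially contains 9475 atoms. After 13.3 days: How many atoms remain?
N = N₀(1/2)^(t/t½) = 850.3 atoms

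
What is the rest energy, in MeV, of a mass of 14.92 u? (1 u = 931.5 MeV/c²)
E = mc² = 13900 MeV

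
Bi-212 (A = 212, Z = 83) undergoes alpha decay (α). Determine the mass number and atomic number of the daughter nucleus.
Daughter: A = 208, Z = 81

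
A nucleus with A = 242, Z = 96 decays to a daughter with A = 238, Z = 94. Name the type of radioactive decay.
ΔA = -4, ΔZ = -2 ⇒ alpha decay (α)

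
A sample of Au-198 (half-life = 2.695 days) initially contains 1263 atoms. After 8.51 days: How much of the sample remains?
N = N₀(1/2)^(t/t½) = 141.5 atoms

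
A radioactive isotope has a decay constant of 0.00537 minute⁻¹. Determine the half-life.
t½ = ln(2)/λ = 129.1 minutes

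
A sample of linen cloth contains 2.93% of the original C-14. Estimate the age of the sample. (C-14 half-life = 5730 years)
Age = t½ × log₂(1/ratio) = 29180 years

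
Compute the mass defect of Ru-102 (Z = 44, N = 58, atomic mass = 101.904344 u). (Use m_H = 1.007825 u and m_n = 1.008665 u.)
Δm = Z·m_H + N·m_n − M = 0.9425 u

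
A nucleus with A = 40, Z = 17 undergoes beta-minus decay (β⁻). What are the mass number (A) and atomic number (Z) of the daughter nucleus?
Daughter: A = 40, Z = 18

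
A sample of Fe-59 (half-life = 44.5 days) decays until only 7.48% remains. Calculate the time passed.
t = t½ × log₂(N₀/N) = 166.5 days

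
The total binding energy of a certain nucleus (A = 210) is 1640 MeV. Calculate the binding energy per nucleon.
B.E./A = 1640/210 = 7.81 MeV/nucleon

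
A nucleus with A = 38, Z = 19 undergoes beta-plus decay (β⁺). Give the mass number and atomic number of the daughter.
Daughter: A = 38, Z = 18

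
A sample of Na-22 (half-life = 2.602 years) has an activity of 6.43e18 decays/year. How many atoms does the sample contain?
N = A/λ = 2.414e19 atoms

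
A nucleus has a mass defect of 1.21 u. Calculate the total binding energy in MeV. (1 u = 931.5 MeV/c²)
B.E. = Δm × 931.5 = 1127 MeV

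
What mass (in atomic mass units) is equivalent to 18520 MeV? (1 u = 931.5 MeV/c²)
m = E/c² = 19.88 u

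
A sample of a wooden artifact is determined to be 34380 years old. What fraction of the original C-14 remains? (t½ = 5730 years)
N/N₀ = (1/2)^(t/t½) = 0.01562 = 1.56%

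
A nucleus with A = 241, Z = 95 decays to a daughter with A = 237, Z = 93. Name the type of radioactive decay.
ΔA = -4, ΔZ = -2 ⇒ alpha decay (α)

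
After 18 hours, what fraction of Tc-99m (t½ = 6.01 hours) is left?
N/N₀ = (1/2)^(t/t½) = 0.1254 = 12.5%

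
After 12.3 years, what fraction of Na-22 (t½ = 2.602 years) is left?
N/N₀ = (1/2)^(t/t½) = 0.03776 = 3.78%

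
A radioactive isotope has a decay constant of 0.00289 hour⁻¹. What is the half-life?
t½ = ln(2)/λ = 239.8 hours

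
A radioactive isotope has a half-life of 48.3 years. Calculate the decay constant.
λ = ln(2)/t½ = 0.01435 year⁻¹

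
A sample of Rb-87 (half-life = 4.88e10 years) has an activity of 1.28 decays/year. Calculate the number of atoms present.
N = A/λ = 9.012e10 atoms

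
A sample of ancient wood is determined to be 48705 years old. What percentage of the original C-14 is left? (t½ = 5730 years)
N/N₀ = (1/2)^(t/t½) = 0.002762 = 0.276%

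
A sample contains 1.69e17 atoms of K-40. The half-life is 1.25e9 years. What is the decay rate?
A = λN = 9.371e7 decays/year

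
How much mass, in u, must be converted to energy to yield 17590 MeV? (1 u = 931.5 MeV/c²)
m = E/c² = 18.88 u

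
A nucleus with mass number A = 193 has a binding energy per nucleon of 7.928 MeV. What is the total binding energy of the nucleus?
B.E. = 7.928 × 193 = 1530 MeV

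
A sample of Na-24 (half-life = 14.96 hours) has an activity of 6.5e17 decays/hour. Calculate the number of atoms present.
N = A/λ = 1.403e19 atoms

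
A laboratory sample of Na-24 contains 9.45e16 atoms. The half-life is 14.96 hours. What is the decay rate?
A = λN = 4.379e15 decays/hour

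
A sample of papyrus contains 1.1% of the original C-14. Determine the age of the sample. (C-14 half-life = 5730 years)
Age = t½ × log₂(1/ratio) = 37280 years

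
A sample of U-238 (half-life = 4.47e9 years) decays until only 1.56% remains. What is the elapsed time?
t = t½ × log₂(N₀/N) = 2.683e10 years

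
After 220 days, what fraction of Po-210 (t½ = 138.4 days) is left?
N/N₀ = (1/2)^(t/t½) = 0.3323 = 33.2%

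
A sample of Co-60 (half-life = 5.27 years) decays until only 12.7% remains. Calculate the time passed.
t = t½ × log₂(N₀/N) = 15.69 years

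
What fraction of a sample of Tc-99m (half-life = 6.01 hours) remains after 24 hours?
N/N₀ = (1/2)^(t/t½) = 0.06279 = 6.28%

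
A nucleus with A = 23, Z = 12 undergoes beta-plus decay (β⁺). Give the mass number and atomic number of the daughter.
Daughter: A = 23, Z = 11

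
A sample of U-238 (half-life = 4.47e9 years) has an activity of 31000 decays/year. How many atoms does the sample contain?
N = A/λ = 1.999e14 atoms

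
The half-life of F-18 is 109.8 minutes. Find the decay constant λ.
λ = ln(2)/t½ = 0.006313 minute⁻¹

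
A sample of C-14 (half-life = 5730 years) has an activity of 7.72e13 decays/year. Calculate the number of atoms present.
N = A/λ = 6.382e17 atoms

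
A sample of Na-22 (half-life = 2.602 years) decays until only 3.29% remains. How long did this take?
t = t½ × log₂(N₀/N) = 12.82 years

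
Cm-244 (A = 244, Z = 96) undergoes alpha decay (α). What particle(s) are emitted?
α particle = ⁴₂He (2 protons + 2 neutrons)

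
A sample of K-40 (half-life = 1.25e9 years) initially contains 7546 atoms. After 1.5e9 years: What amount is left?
N = N₀(1/2)^(t/t½) = 3285 atoms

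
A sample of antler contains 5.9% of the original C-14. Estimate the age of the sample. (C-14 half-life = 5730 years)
Age = t½ × log₂(1/ratio) = 23400 years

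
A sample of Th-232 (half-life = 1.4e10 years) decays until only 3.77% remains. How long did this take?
t = t½ × log₂(N₀/N) = 6.621e10 years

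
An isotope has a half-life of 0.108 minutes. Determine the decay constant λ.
λ = ln(2)/t½ = 6.418 minute⁻¹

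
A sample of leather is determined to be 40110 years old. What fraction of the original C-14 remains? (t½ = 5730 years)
N/N₀ = (1/2)^(t/t½) = 0.007812 = 0.781%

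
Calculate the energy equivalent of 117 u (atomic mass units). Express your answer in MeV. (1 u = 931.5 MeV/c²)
E = mc² = 1.09e5 MeV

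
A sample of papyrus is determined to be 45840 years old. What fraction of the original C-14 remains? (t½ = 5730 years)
N/N₀ = (1/2)^(t/t½) = 0.003906 = 0.391%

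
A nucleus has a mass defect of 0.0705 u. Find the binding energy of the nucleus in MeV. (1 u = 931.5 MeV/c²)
B.E. = Δm × 931.5 = 65.67 MeV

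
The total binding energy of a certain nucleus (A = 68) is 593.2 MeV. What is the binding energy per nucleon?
B.E./A = 593.2/68 = 8.724 MeV/nucleon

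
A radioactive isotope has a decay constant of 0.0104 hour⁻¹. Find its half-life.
t½ = ln(2)/λ = 66.65 hours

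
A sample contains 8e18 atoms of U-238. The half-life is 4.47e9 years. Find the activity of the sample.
A = λN = 1.241e9 decays/year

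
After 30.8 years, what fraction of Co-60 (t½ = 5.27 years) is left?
N/N₀ = (1/2)^(t/t½) = 0.0174 = 1.74%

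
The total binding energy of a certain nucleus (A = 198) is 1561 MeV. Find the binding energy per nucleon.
B.E./A = 1561/198 = 7.884 MeV/nucleon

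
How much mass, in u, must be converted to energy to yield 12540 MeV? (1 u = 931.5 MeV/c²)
m = E/c² = 13.46 u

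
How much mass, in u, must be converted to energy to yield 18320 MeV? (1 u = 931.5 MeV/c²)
m = E/c² = 19.67 u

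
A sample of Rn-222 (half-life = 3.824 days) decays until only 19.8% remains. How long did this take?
t = t½ × log₂(N₀/N) = 8.934 days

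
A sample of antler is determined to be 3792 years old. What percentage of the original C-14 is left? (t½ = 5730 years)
N/N₀ = (1/2)^(t/t½) = 0.6321 = 63.2%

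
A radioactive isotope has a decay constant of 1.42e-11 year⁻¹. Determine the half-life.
t½ = ln(2)/λ = 4.881e10 years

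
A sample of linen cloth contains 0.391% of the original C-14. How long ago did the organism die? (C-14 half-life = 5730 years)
Age = t½ × log₂(1/ratio) = 45830 years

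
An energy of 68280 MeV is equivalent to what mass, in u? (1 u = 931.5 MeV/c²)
m = E/c² = 73.3 u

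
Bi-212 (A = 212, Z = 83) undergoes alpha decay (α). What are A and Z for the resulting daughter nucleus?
Daughter: A = 208, Z = 81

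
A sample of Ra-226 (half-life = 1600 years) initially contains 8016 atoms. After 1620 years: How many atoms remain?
N = N₀(1/2)^(t/t½) = 3973 atoms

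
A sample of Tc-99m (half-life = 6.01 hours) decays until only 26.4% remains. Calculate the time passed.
t = t½ × log₂(N₀/N) = 11.55 hours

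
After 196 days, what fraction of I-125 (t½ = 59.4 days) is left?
N/N₀ = (1/2)^(t/t½) = 0.1016 = 10.2%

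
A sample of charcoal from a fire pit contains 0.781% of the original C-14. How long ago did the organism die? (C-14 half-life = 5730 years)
Age = t½ × log₂(1/ratio) = 40110 years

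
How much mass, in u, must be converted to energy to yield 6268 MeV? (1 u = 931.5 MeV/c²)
m = E/c² = 6.729 u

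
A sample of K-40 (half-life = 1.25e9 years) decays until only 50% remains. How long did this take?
t = t½ × log₂(N₀/N) = 1.25e9 years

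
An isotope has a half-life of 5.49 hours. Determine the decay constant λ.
λ = ln(2)/t½ = 0.1263 hour⁻¹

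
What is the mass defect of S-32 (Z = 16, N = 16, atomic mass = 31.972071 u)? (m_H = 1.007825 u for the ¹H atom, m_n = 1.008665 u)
Δm = Z·m_H + N·m_n − M = 0.2918 u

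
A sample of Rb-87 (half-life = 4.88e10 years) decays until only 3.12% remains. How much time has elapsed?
t = t½ × log₂(N₀/N) = 2.441e11 years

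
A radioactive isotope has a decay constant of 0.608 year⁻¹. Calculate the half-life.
t½ = ln(2)/λ = 1.14 years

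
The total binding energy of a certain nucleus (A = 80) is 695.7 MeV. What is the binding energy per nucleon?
B.E./A = 695.7/80 = 8.696 MeV/nucleon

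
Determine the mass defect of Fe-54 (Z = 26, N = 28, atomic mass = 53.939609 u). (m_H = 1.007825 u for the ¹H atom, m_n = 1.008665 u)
Δm = Z·m_H + N·m_n − M = 0.5065 u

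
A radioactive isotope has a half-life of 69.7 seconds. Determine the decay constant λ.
λ = ln(2)/t½ = 0.009945 second⁻¹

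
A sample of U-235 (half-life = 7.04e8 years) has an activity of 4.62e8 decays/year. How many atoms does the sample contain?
N = A/λ = 4.692e17 atoms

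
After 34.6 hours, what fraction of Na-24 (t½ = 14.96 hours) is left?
N/N₀ = (1/2)^(t/t½) = 0.2013 = 20.1%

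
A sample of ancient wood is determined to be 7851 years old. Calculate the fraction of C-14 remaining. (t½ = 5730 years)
N/N₀ = (1/2)^(t/t½) = 0.3868 = 38.7%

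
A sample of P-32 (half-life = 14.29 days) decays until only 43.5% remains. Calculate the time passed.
t = t½ × log₂(N₀/N) = 17.16 days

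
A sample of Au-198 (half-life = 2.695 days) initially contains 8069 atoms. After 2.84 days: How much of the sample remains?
N = N₀(1/2)^(t/t½) = 3887 atoms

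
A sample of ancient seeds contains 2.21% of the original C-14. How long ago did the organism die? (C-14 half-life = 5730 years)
Age = t½ × log₂(1/ratio) = 31510 years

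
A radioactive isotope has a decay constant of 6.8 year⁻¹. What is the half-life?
t½ = ln(2)/λ = 0.1019 years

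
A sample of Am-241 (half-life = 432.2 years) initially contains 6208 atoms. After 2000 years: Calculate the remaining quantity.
N = N₀(1/2)^(t/t½) = 251.2 atoms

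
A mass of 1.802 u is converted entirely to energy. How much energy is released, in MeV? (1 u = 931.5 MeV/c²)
E = mc² = 1679 MeV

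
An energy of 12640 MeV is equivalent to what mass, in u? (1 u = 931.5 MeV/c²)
m = E/c² = 13.57 u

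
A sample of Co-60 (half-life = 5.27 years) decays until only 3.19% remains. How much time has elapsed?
t = t½ × log₂(N₀/N) = 26.19 years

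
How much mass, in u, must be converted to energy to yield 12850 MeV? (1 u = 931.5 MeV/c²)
m = E/c² = 13.79 u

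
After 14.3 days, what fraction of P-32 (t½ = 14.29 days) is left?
N/N₀ = (1/2)^(t/t½) = 0.4998 = 50%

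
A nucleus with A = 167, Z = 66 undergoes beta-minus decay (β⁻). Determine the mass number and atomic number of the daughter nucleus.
Daughter: A = 167, Z = 67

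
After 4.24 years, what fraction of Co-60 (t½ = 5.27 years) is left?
N/N₀ = (1/2)^(t/t½) = 0.5725 = 57.3%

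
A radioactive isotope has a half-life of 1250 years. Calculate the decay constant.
λ = ln(2)/t½ = 5.545e-4 year⁻¹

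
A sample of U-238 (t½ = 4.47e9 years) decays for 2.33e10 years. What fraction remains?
N/N₀ = (1/2)^(t/t½) = 0.02697 = 2.7%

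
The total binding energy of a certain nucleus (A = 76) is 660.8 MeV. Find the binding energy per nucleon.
B.E./A = 660.8/76 = 8.695 MeV/nucleon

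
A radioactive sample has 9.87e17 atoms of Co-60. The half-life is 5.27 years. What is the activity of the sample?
A = λN = 1.298e17 decays/year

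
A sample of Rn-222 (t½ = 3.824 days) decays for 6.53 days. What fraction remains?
N/N₀ = (1/2)^(t/t½) = 0.3062 = 30.6%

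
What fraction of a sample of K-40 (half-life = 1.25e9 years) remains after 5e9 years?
N/N₀ = (1/2)^(t/t½) = 0.0625 = 6.25%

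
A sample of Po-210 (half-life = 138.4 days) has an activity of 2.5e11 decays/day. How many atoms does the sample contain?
N = A/λ = 4.992e13 atoms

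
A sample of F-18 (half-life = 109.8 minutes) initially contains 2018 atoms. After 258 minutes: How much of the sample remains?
N = N₀(1/2)^(t/t½) = 395.9 atoms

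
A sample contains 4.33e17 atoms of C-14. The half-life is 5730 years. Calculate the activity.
A = λN = 5.238e13 decays/year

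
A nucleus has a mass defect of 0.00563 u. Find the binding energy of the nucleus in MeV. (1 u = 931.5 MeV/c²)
B.E. = Δm × 931.5 = 5.244 MeV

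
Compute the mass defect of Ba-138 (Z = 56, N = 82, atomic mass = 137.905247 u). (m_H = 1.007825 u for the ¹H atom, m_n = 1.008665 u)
Δm = Z·m_H + N·m_n − M = 1.243 u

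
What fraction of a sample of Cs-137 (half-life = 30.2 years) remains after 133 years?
N/N₀ = (1/2)^(t/t½) = 0.04724 = 4.72%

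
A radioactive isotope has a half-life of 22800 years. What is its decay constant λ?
λ = ln(2)/t½ = 3.04e-5 year⁻¹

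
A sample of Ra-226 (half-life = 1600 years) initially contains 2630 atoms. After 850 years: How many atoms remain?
N = N₀(1/2)^(t/t½) = 1820 atoms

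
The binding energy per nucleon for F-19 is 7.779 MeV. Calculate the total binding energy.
B.E. = 7.779 × 19 = 147.8 MeV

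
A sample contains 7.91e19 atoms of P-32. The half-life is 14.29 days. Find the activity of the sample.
A = λN = 3.837e18 decays/day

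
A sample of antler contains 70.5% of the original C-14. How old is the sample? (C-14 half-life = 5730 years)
Age = t½ × log₂(1/ratio) = 2890 years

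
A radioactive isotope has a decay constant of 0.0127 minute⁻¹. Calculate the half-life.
t½ = ln(2)/λ = 54.58 minutes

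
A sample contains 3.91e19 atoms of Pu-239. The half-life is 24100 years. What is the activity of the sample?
A = λN = 1.125e15 decays/year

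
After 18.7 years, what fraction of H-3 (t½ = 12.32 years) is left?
N/N₀ = (1/2)^(t/t½) = 0.3492 = 34.9%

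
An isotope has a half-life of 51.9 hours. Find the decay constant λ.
λ = ln(2)/t½ = 0.01336 hour⁻¹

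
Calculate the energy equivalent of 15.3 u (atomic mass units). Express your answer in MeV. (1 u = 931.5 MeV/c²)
E = mc² = 14250 MeV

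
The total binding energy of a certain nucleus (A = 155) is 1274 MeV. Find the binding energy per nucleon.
B.E./A = 1274/155 = 8.219 MeV/nucleon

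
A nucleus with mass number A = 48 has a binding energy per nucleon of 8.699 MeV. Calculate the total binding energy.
B.E. = 8.699 × 48 = 417.6 MeV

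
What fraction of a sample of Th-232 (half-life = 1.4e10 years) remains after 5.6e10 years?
N/N₀ = (1/2)^(t/t½) = 0.0625 = 6.25%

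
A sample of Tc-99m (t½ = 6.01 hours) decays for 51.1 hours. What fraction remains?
N/N₀ = (1/2)^(t/t½) = 0.002757 = 0.276%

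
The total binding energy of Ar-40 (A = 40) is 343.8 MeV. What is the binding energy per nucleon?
B.E./A = 343.8/40 = 8.595 MeV/nucleon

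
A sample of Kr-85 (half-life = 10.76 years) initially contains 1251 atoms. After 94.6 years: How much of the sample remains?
N = N₀(1/2)^(t/t½) = 2.823 atoms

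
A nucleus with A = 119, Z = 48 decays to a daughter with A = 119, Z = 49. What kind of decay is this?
ΔA = 0, ΔZ = +1 ⇒ beta-minus decay (β⁻)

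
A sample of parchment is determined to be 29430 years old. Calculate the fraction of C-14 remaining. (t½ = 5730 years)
N/N₀ = (1/2)^(t/t½) = 0.02844 = 2.84%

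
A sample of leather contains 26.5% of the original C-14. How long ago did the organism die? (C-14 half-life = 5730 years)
Age = t½ × log₂(1/ratio) = 10980 years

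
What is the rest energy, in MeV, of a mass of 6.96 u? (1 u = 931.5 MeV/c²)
E = mc² = 6483 MeV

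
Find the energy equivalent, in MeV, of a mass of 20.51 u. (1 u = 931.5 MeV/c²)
E = mc² = 19110 MeV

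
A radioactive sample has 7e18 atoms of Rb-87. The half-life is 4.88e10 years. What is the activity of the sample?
A = λN = 9.943e7 decays/year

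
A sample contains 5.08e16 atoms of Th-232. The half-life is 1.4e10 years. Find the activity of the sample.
A = λN = 2.515e6 decays/year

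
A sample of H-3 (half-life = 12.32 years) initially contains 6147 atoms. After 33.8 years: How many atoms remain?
N = N₀(1/2)^(t/t½) = 917.9 atoms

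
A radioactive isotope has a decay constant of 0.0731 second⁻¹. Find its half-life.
t½ = ln(2)/λ = 9.482 seconds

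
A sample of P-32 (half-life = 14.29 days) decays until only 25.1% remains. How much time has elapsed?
t = t½ × log₂(N₀/N) = 28.5 days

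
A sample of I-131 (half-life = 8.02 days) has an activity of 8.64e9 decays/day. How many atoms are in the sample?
N = A/λ = 9.997e10 atoms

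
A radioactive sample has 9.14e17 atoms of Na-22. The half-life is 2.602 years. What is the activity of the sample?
A = λN = 2.435e17 decays/year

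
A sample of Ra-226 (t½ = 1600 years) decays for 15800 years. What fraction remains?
N/N₀ = (1/2)^(t/t½) = 0.001065 = 0.106%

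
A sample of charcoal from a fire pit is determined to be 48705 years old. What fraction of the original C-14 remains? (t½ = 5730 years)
N/N₀ = (1/2)^(t/t½) = 0.002762 = 0.276%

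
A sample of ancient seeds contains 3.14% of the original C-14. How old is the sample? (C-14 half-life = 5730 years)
Age = t½ × log₂(1/ratio) = 28610 years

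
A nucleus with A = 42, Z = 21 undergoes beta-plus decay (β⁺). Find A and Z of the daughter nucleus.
Daughter: A = 42, Z = 20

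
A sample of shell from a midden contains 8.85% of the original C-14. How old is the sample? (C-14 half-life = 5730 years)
Age = t½ × log₂(1/ratio) = 20040 years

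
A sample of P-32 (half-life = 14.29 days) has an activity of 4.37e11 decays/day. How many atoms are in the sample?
N = A/λ = 9.009e12 atoms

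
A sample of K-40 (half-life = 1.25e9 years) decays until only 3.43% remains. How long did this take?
t = t½ × log₂(N₀/N) = 6.082e9 years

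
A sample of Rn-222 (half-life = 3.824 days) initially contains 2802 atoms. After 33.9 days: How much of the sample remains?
N = N₀(1/2)^(t/t½) = 6.009 atoms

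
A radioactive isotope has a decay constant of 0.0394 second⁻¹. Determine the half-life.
t½ = ln(2)/λ = 17.59 seconds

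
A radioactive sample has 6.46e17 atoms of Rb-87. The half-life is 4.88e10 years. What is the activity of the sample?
A = λN = 9.176e6 decays/year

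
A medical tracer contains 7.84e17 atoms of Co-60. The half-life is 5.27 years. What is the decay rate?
A = λN = 1.031e17 decays/year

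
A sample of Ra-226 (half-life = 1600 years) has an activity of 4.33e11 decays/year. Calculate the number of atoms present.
N = A/λ = 9.995e14 atoms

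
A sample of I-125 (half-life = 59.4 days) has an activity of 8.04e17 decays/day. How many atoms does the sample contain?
N = A/λ = 6.89e19 atoms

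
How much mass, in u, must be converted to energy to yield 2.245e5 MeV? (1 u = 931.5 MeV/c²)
m = E/c² = 241 u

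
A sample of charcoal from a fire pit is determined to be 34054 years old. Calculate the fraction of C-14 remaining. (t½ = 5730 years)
N/N₀ = (1/2)^(t/t½) = 0.01625 = 1.63%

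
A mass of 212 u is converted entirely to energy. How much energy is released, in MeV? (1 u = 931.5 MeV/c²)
E = mc² = 1.975e5 MeV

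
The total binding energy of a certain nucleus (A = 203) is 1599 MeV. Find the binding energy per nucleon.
B.E./A = 1599/203 = 7.877 MeV/nucleon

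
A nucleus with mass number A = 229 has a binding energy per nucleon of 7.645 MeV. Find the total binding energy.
B.E. = 7.645 × 229 = 1751 MeV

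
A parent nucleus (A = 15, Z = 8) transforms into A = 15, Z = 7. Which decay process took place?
ΔA = 0, ΔZ = -1 ⇒ beta-plus decay (β⁺) or electron capture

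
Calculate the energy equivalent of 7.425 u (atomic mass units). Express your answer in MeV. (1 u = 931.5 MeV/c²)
E = mc² = 6916 MeV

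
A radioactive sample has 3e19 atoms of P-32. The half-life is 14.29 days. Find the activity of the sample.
A = λN = 1.455e18 decays/day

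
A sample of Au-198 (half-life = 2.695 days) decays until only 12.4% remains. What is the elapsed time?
t = t½ × log₂(N₀/N) = 8.116 days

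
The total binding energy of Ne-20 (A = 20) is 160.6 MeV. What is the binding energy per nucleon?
B.E./A = 160.6/20 = 8.03 MeV/nucleon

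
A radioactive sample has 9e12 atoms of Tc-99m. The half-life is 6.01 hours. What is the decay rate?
A = λN = 1.038e12 decays/hour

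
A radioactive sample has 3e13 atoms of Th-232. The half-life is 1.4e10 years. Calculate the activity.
A = λN = 1485 decays/year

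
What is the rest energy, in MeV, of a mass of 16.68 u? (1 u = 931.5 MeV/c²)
E = mc² = 15540 MeV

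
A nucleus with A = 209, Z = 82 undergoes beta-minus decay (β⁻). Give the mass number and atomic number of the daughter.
Daughter: A = 209, Z = 83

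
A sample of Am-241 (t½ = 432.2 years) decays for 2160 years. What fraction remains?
N/N₀ = (1/2)^(t/t½) = 0.0313 = 3.13%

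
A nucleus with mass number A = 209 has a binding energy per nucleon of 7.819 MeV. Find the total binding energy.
B.E. = 7.819 × 209 = 1634 MeV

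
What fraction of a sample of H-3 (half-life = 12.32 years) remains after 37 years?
N/N₀ = (1/2)^(t/t½) = 0.1247 = 12.5%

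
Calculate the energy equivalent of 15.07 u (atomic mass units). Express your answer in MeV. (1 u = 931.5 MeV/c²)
E = mc² = 14040 MeV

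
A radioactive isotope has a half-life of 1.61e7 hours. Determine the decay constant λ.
λ = ln(2)/t½ = 4.305e-8 hour⁻¹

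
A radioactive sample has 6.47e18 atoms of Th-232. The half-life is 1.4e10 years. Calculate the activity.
A = λN = 3.203e8 decays/year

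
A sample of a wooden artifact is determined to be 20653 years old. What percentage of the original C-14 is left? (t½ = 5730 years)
N/N₀ = (1/2)^(t/t½) = 0.08222 = 8.22%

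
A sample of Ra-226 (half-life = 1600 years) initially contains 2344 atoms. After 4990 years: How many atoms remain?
N = N₀(1/2)^(t/t½) = 269.8 atoms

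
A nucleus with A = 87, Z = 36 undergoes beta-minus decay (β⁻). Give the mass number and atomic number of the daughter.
Daughter: A = 87, Z = 37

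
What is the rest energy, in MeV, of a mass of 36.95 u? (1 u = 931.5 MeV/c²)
E = mc² = 34420 MeV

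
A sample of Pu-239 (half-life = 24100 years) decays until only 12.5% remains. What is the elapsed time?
t = t½ × log₂(N₀/N) = 72300 years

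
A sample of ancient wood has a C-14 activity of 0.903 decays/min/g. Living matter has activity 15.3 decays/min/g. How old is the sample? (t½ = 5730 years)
Age = t½ × log₂(A₀/A) = 23390 years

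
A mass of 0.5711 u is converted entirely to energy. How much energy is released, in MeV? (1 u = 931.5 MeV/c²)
E = mc² = 532 MeV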